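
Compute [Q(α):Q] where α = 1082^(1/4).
[Q(α):Q] = 4

α is a root of x^4 - 1082. By Eisenstein's criterion at the prime p = 2 (which divides the constant term 1082 but p^2 = 4 does not, since 1082 is squarefree), x^4 - 1082 is irreducible over Q. Hence [Q(α):Q] = 4.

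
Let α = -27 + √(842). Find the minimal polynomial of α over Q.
m_α(x) = x^2 + 54x - 113

From α + 27 = √(842), squaring gives (α + 27)^2 = 842, i.e. α^2 + 54α + 729 = 842, so α^2 + 54α - 113 = 0. The discriminant of x^2 + 54x - 113 is (54)^2 - 4·(-113) = 2916 + 452 = 3368, and 4·(842) is not a perfect square in Q since 842 is squarefree and ≠ 1. Hence x^2 + 54x - 113 is irreducible over Q and is the minimal polynomial of α.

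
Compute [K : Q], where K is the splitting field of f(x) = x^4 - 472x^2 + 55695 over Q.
[K : Q] = 4

Solving the quadratic in x^2: x^2 = (472 ± √(472^2 - 4·55695))/2 = (472 ± √4)/2 = (472 ± 2)/2, giving x^2 = 235 or x^2 = 237. So f(x) = (x^2 - 235)(x^2 - 237) and the roots of f are ±√235, ±√237. Hence the splitting field is K = Q(√235, √237). Since 235 and 237 are distinct squarefree integers > 1, their product 55695 is not a perfect square, so √237 ∉ Q(√235). By the tower law [K:Q] = [Q(√235,√237):Q(√235)] · [Q(√235):Q] = 2 · 2 = 4.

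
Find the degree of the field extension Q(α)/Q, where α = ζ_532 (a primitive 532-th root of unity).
[Q(α):Q] = 216

The minimal polynomial of ζ_532 over Q is the 532-th cyclotomic polynomial Φ_532(x), which is irreducible over Q and has degree φ(532) = 216. Hence [Q(α):Q] = φ(532) = 216.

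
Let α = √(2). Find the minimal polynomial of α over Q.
m_α(x) = x^2 - 2

α satisfies α^2 - 2 = 0, so x^2 - 2 annihilates α. Since d = 2 is squarefree and ≠ 1, it is not a perfect square in Q, so x^2 - 2 has no rational root and is therefore irreducible over Q (a degree-2 polynomial over a field is irreducible iff it has no root). Hence m_α(x) = x^2 - 2.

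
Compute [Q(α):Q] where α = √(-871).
[Q(α):Q] = 2

[Q(α):Q] equals the degree of the minimal polynomial of α. Here α^2 = -871 and x^2 + 871 is irreducible (d = -871 is squarefree, ≠ 1, hence not a square), so deg(m_α) = 2. Thus [Q(α):Q] = 2.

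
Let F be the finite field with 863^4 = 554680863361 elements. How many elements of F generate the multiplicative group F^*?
There are φ(554680863360) = 127826657280 primitive elements

F_q^* is cyclic of order q - 1 = 554680863360. A cyclic group of order m has exactly φ(m) generators. Here m = 554680863360 = 2^7 · 3^3 · 5 · 13 · 17 · 337 · 431, so the number of primitive elements is φ(554680863360) = 127826657280.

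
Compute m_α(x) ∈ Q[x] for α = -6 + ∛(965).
m_α(x) = x^3 + 18x^2 + 108x - 749

Set β = α + 6 = ∛(965), so β^3 = 965. Then (α + 6)^3 - 965 = 0, i.e. α is a root of g(x) = (x + 6)^3 - 965 = x^3 + 18x^2 + 108x - 749. Since g(x) = h(x + 6) where h(x) = x^3 - 965, and h is irreducible over Q (because 965 is not a perfect cube, so h has no rational root, and a monic cubic with no rational root is irreducible), g is also irreducible (irreducibility is preserved under the substitution x → x + 6). Hence m_α(x) = x^3 + 18x^2 + 108x - 749.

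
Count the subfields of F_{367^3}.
F_{367^3} has 2 subfields

The subfields of F_{p^n} are exactly the fields F_{p^d} for d | n (each is the fixed field of the unique index-d subgroup of Gal(F_{p^n}/F_p) ≅ Z/nZ). The divisors of n = 3 are {1, 3}, giving 2 subfields: F_{367^1}, F_{367^3}.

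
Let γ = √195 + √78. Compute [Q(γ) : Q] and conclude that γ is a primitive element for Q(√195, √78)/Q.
[Q(γ) : Q] = 4 (equivalently, Q(γ) = Q(√195, √78))

Obviously Q(γ) ⊆ Q(√195, √78), and [Q(√195, √78):Q] = 4 (since 195, 78 are distinct squarefree integers > 1 with 15210 not a perfect square). To show equality we compute the minimal polynomial of γ. From γ = √195 + √78: γ^2 = 195 + 2√(15210) + 78 = 273 + 2√(15210), so γ^2 - 273 = 2√(15210); squaring, (γ^2 - 273)^2 = 4·15210, i.e. γ^4 - 546γ^2 + 74529 - 60840 = 0, i.e. γ^4 - 546γ^2 + 13689 = 0. So γ is a root of x^4 - 546x^2 + 13689. This polynomial is irreducible over Q: it has no rational root (each ±√195 ± √78 is irrational), and any factorization into two quadratics over Q would force √(15210) ∈ Q (pairing opposite roots) or √195, √78 ∈ Q (other pairings), all impossible. Hence [Q(γ):Q] = 4 = [Q(√195, √78):Q], so Q(γ) = Q(√195, √78).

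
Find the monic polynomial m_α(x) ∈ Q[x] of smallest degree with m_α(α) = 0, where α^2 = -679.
m_α(x) = x^2 + 679

α satisfies α^2 + 679 = 0, so x^2 + 679 annihilates α. Since d = -679 is squarefree and ≠ 1, it is not a perfect square in Q, so x^2 + 679 has no rational root and is therefore irreducible over Q (a degree-2 polynomial over a field is irreducible iff it has no root). Hence m_α(x) = x^2 + 679.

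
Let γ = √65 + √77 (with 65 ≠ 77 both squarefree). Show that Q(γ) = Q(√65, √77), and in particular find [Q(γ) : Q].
[Q(γ) : Q] = 4 (equivalently, Q(γ) = Q(√65, √77))

Obviously Q(γ) ⊆ Q(√65, √77), and [Q(√65, √77):Q] = 4 (since 65, 77 are distinct squarefree integers > 1 with 5005 not a perfect square). To show equality we compute the minimal polynomial of γ. From γ = √65 + √77: γ^2 = 65 + 2√(5005) + 77 = 142 + 2√(5005), so γ^2 - 142 = 2√(5005); squaring, (γ^2 - 142)^2 = 4·5005, i.e. γ^4 - 284γ^2 + 20164 - 20020 = 0, i.e. γ^4 - 284γ^2 + 144 = 0. So γ is a root of x^4 - 284x^2 + 144. This polynomial is irreducible over Q: it has no rational root (each ±√65 ± √77 is irrational), and any factorization into two quadratics over Q would force √(5005) ∈ Q (pairing opposite roots) or √65, √77 ∈ Q (other pairings), all impossible. Hence [Q(γ):Q] = 4 = [Q(√65, √77):Q], so Q(γ) = Q(√65, √77).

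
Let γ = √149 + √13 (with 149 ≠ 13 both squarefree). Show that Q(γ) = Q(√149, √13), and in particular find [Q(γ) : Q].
[Q(γ) : Q] = 4 (equivalently, Q(γ) = Q(√149, √13))

Obviously Q(γ) ⊆ Q(√149, √13), and [Q(√149, √13):Q] = 4 (since 149, 13 are distinct squarefree integers > 1 with 1937 not a perfect square). To show equality we compute the minimal polynomial of γ. From γ = √149 + √13: γ^2 = 149 + 2√(1937) + 13 = 162 + 2√(1937), so γ^2 - 162 = 2√(1937); squaring, (γ^2 - 162)^2 = 4·1937, i.e. γ^4 - 324γ^2 + 26244 - 7748 = 0, i.e. γ^4 - 324γ^2 + 18496 = 0. So γ is a root of x^4 - 324x^2 + 18496. This polynomial is irreducible over Q: it has no rational root (each ±√149 ± √13 is irrational), and any factorization into two quadratics over Q would force √(1937) ∈ Q (pairing opposite roots) or √149, √13 ∈ Q (other pairings), all impossible. Hence [Q(γ):Q] = 4 = [Q(√149, √13):Q], so Q(γ) = Q(√149, √13).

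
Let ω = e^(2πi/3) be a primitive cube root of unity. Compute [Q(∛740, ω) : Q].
[Q(∛740, ω) : Q] = 6

[Q(∛740):Q] = 3 (min poly x^3 - 740, irreducible since 740 is not a perfect cube). [Q(ω):Q] = 2 (min poly x^2 + x + 1). Since Q(∛740) ⊂ R and ω ∉ R, we have ω ∉ Q(∛740), so x^2 + x + 1 remains irreducible over Q(∛740) and [Q(∛740, ω) : Q(∛740)] = 2. By the tower law, [Q(∛740, ω) : Q] = 3 · 2 = 6. (In fact Q(∛740, ω) is the splitting field of x^3 - 740 over Q.)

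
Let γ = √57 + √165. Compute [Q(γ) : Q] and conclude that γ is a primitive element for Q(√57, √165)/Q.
[Q(γ) : Q] = 4 (equivalently, Q(γ) = Q(√57, √165))

Obviously Q(γ) ⊆ Q(√57, √165), and [Q(√57, √165):Q] = 4 (since 57, 165 are distinct squarefree integers > 1 with 9405 not a perfect square). To show equality we compute the minimal polynomial of γ. From γ = √57 + √165: γ^2 = 57 + 2√(9405) + 165 = 222 + 2√(9405), so γ^2 - 222 = 2√(9405); squaring, (γ^2 - 222)^2 = 4·9405, i.e. γ^4 - 444γ^2 + 49284 - 37620 = 0, i.e. γ^4 - 444γ^2 + 11664 = 0. So γ is a root of x^4 - 444x^2 + 11664. This polynomial is irreducible over Q: it has no rational root (each ±√57 ± √165 is irrational), and any factorization into two quadratics over Q would force √(9405) ∈ Q (pairing opposite roots) or √57, √165 ∈ Q (other pairings), all impossible. Hence [Q(γ):Q] = 4 = [Q(√57, √165):Q], so Q(γ) = Q(√57, √165).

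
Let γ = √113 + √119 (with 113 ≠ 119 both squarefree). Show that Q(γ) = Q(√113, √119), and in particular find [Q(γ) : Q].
[Q(γ) : Q] = 4 (equivalently, Q(γ) = Q(√113, √119))

Obviously Q(γ) ⊆ Q(√113, √119), and [Q(√113, √119):Q] = 4 (since 113, 119 are distinct squarefree integers > 1 with 13447 not a perfect square). To show equality we compute the minimal polynomial of γ. From γ = √113 + √119: γ^2 = 113 + 2√(13447) + 119 = 232 + 2√(13447), so γ^2 - 232 = 2√(13447); squaring, (γ^2 - 232)^2 = 4·13447, i.e. γ^4 - 464γ^2 + 53824 - 53788 = 0, i.e. γ^4 - 464γ^2 + 36 = 0. So γ is a root of x^4 - 464x^2 + 36. This polynomial is irreducible over Q: it has no rational root (each ±√113 ± √119 is irrational), and any factorization into two quadratics over Q would force √(13447) ∈ Q (pairing opposite roots) or √113, √119 ∈ Q (other pairings), all impossible. Hence [Q(γ):Q] = 4 = [Q(√113, √119):Q], so Q(γ) = Q(√113, √119).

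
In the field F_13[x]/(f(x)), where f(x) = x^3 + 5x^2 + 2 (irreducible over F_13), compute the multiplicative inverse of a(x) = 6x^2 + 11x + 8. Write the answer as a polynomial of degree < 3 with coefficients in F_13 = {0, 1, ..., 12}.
a(x)^(-1) ≡ 5x^2 + 11x + 1 (mod f(x))

Since f is irreducible over F_13, F_13[x]/(f) is a field and a(x) ≠ 0 has an inverse. Apply the extended Euclidean algorithm to f(x) and a(x) in F_13[x]: f(x) = (11x + 11)·a(x) + (12x + 5);  a(x) = (7x + 11)·(12x + 5) + (5). The last nonzero remainder is the constant 5 = gcd(f, a) in F_13. Back-substituting through the division chain expresses 5 = s(x)·a(x) + t(x)·f(x) with s(x) ≡ 12x^2 + 3x + 5 (mod f), so (12x^2 + 3x + 5)·a(x) ≡ 5 (mod f). Multiplying by 5^(-1) ≡ 8 in F_13 gives a(x)^(-1) ≡ 8·(12x^2 + 3x + 5) ≡ 5x^2 + 11x + 1 (mod f). Check: (6x^2 + 11x + 8)·(5x^2 + 11x + 1) = 4x^4 + 4x^3 + 11x^2 + 8x + 8 ≡ 1 (mod x^3 + 5x^2 + 2).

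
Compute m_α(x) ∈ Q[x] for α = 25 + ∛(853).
m_α(x) = x^3 - 75x^2 + 1875x - 16478

Set β = α - 25 = ∛(853), so β^3 = 853. Then (α - 25)^3 - 853 = 0, i.e. α is a root of g(x) = (x - 25)^3 - 853 = x^3 - 75x^2 + 1875x - 16478. Since g(x) = h(x - 25) where h(x) = x^3 - 853, and h is irreducible over Q (because 853 is not a perfect cube, so h has no rational root, and a monic cubic with no rational root is irreducible), g is also irreducible (irreducibility is preserved under the substitution x → x - 25). Hence m_α(x) = x^3 - 75x^2 + 1875x - 16478.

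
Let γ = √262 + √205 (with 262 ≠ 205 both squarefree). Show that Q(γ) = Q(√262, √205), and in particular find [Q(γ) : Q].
[Q(γ) : Q] = 4 (equivalently, Q(γ) = Q(√262, √205))

Obviously Q(γ) ⊆ Q(√262, √205), and [Q(√262, √205):Q] = 4 (since 262, 205 are distinct squarefree integers > 1 with 53710 not a perfect square). To show equality we compute the minimal polynomial of γ. From γ = √262 + √205: γ^2 = 262 + 2√(53710) + 205 = 467 + 2√(53710), so γ^2 - 467 = 2√(53710); squaring, (γ^2 - 467)^2 = 4·53710, i.e. γ^4 - 934γ^2 + 218089 - 214840 = 0, i.e. γ^4 - 934γ^2 + 3249 = 0. So γ is a root of x^4 - 934x^2 + 3249. This polynomial is irreducible over Q: it has no rational root (each ±√262 ± √205 is irrational), and any factorization into two quadratics over Q would force √(53710) ∈ Q (pairing opposite roots) or √262, √205 ∈ Q (other pairings), all impossible. Hence [Q(γ):Q] = 4 = [Q(√262, √205):Q], so Q(γ) = Q(√262, √205).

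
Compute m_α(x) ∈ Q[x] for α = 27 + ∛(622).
m_α(x) = x^3 - 81x^2 + 2187x - 20305

Set β = α - 27 = ∛(622), so β^3 = 622. Then (α - 27)^3 - 622 = 0, i.e. α is a root of g(x) = (x - 27)^3 - 622 = x^3 - 81x^2 + 2187x - 20305. Since g(x) = h(x - 27) where h(x) = x^3 - 622, and h is irreducible over Q (because 622 is not a perfect cube, so h has no rational root, and a monic cubic with no rational root is irreducible), g is also irreducible (irreducibility is preserved under the substitution x → x - 27). Hence m_α(x) = x^3 - 81x^2 + 2187x - 20305.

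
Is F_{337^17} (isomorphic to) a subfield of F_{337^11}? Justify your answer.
No: F_{337^17} is not a subfield of F_{337^11}

F_{p^m} embeds in F_{p^n} iff m | n. Here 17 ∤ 11 (since 11 = 0·17 + 11 with remainder 11 ≠ 0), so F_{337^17} is not a subfield of F_{337^11}. Equivalently: if it were, the tower law would give 17 = [F_{337^17}:F_337] dividing [F_{337^11}:F_337] = 11, contradiction.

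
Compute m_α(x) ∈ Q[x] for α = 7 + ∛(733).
m_α(x) = x^3 - 21x^2 + 147x - 1076

Set β = α - 7 = ∛(733), so β^3 = 733. Then (α - 7)^3 - 733 = 0, i.e. α is a root of g(x) = (x - 7)^3 - 733 = x^3 - 21x^2 + 147x - 1076. Since g(x) = h(x - 7) where h(x) = x^3 - 733, and h is irreducible over Q (because 733 is not a perfect cube, so h has no rational root, and a monic cubic with no rational root is irreducible), g is also irreducible (irreducibility is preserved under the substitution x → x - 7). Hence m_α(x) = x^3 - 21x^2 + 147x - 1076.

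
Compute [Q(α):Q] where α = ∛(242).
[Q(α):Q] = 3

The minimal polynomial of α is x^3 - 242, irreducible over Q since 242 is not a perfect cube (so x^3 - 242 has no rational root). Hence [Q(α):Q] = deg(m_α) = 3.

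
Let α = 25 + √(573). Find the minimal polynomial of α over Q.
m_α(x) = x^2 - 50x + 52

From α - 25 = √(573), squaring gives (α - 25)^2 = 573, i.e. α^2 - 50α + 625 = 573, so α^2 - 50α + 52 = 0. The discriminant of x^2 - 50x + 52 is (-50)^2 - 4·(52) = 2500 - 208 = 2292, and 4·(573) is not a perfect square in Q since 573 is squarefree and ≠ 1. Hence x^2 - 50x + 52 is irreducible over Q and is the minimal polynomial of α.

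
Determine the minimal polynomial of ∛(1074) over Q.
m_α(x) = x^3 - 1074

α satisfies α^3 = 1074, so x^3 - 1074 annihilates α. By the rational root test, a rational root p/q (in lowest terms) of x^3 - 1074 would satisfy p^3 = 1074 q^3, forcing q = 1 and p^3 = 1074; but 1074 is not a perfect cube, contradiction. A monic cubic over Q with no rational root is irreducible (any nontrivial factorization would include a linear factor). Hence x^3 - 1074 is the minimal polynomial of α, and in particular [Q(α):Q] = 3.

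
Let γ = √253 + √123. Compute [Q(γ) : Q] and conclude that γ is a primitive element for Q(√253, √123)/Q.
[Q(γ) : Q] = 4 (equivalently, Q(γ) = Q(√253, √123))

Obviously Q(γ) ⊆ Q(√253, √123), and [Q(√253, √123):Q] = 4 (since 253, 123 are distinct squarefree integers > 1 with 31119 not a perfect square). To show equality we compute the minimal polynomial of γ. From γ = √253 + √123: γ^2 = 253 + 2√(31119) + 123 = 376 + 2√(31119), so γ^2 - 376 = 2√(31119); squaring, (γ^2 - 376)^2 = 4·31119, i.e. γ^4 - 752γ^2 + 141376 - 124476 = 0, i.e. γ^4 - 752γ^2 + 16900 = 0. So γ is a root of x^4 - 752x^2 + 16900. This polynomial is irreducible over Q: it has no rational root (each ±√253 ± √123 is irrational), and any factorization into two quadratics over Q would force √(31119) ∈ Q (pairing opposite roots) or √253, √123 ∈ Q (other pairings), all impossible. Hence [Q(γ):Q] = 4 = [Q(√253, √123):Q], so Q(γ) = Q(√253, √123).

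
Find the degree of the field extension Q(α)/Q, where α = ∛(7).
[Q(α):Q] = 3

The minimal polynomial of α is x^3 - 7, irreducible over Q since 7 is not a perfect cube (so x^3 - 7 has no rational root). Hence [Q(α):Q] = deg(m_α) = 3.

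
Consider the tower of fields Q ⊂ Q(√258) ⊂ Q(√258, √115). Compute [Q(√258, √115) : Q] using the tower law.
[Q(√258, √115) : Q] = 4

[Q(√258):Q] = 2 (min poly x^2 - 258, irreducible since 258 is squarefree > 1). For the top step, suppose √115 ∈ Q(√258), say √115 = c + d√258 with c, d ∈ Q. Squaring: 115 = c^2 + 258d^2 + 2cd√258. Since √258 ∉ Q this forces 2cd = 0. If d = 0 then √115 = c ∈ Q, contradicting 115 squarefree > 1. If c = 0 then 115 = 258d^2, so 258·115 = (258d)^2 is a perfect square in Q — but 258·115 = 29670 is not a perfect square (since 258 and 115 are distinct squarefree integers). Contradiction. Hence √115 ∉ Q(√258), so x^2 - 115 stays irreducible over Q(√258) and [Q(√258, √115) : Q(√258)] = 2. By the tower law, [Q(√258, √115) : Q] = 2 · 2 = 4.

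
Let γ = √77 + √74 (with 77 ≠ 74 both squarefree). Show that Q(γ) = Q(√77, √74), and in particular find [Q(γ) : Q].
[Q(γ) : Q] = 4 (equivalently, Q(γ) = Q(√77, √74))

Obviously Q(γ) ⊆ Q(√77, √74), and [Q(√77, √74):Q] = 4 (since 77, 74 are distinct squarefree integers > 1 with 5698 not a perfect square). To show equality we compute the minimal polynomial of γ. From γ = √77 + √74: γ^2 = 77 + 2√(5698) + 74 = 151 + 2√(5698), so γ^2 - 151 = 2√(5698); squaring, (γ^2 - 151)^2 = 4·5698, i.e. γ^4 - 302γ^2 + 22801 - 22792 = 0, i.e. γ^4 - 302γ^2 + 9 = 0. So γ is a root of x^4 - 302x^2 + 9. This polynomial is irreducible over Q: it has no rational root (each ±√77 ± √74 is irrational), and any factorization into two quadratics over Q would force √(5698) ∈ Q (pairing opposite roots) or √77, √74 ∈ Q (other pairings), all impossible. Hence [Q(γ):Q] = 4 = [Q(√77, √74):Q], so Q(γ) = Q(√77, √74).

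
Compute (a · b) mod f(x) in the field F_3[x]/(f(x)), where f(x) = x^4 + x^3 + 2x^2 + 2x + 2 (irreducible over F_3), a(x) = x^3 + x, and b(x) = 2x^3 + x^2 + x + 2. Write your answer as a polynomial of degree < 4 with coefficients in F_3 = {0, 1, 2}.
a · b ≡ x^3 + 2x^2 + x (mod f(x))

Multiply in F_3[x]: a(x)·b(x) = (x^3 + x)·(2x^3 + x^2 + x + 2) = 2x^6 + x^5 + x^2 + 2x. This has degree ≥ 4, so divide by f(x) over F_3: 2x^6 + x^5 + x^2 + 2x = (2x^2 + 2x)·(x^4 + x^3 + 2x^2 + 2x + 2) + (x^3 + 2x^2 + x). Hence a·b ≡ x^3 + 2x^2 + x (mod f). (F_3[x]/(f) is a field with 3^4 = 81 elements since f is irreducible of degree 4.)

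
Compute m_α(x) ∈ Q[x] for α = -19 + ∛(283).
m_α(x) = x^3 + 57x^2 + 1083x + 6576

Set β = α + 19 = ∛(283), so β^3 = 283. Then (α + 19)^3 - 283 = 0, i.e. α is a root of g(x) = (x + 19)^3 - 283 = x^3 + 57x^2 + 1083x + 6576. Since g(x) = h(x + 19) where h(x) = x^3 - 283, and h is irreducible over Q (because 283 is not a perfect cube, so h has no rational root, and a monic cubic with no rational root is irreducible), g is also irreducible (irreducibility is preserved under the substitution x → x + 19). Hence m_α(x) = x^3 + 57x^2 + 1083x + 6576.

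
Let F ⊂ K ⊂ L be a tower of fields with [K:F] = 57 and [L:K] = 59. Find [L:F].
[L:F] = 3363

The tower law says that for any tower of field extensions F ⊂ K ⊂ L with finite degrees, [L:F] = [L:K] · [K:F]. Here this gives [L:F] = 59 · 57 = 3363.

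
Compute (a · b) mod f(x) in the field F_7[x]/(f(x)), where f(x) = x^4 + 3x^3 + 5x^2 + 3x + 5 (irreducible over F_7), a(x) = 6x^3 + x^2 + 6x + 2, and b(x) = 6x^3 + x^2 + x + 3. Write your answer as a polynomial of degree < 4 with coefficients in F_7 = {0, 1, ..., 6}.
a · b ≡ 5x^3 + x^2 + 5x (mod f(x))

Multiply in F_7[x]: a(x)·b(x) = (6x^3 + x^2 + 6x + 2)·(6x^3 + x^2 + x + 3) = x^6 + 5x^5 + x^4 + 2x^3 + 4x^2 + 6x + 6. This has degree ≥ 4, so divide by f(x) over F_7: x^6 + 5x^5 + x^4 + 2x^3 + 4x^2 + 6x + 6 = (x^2 + 2x + 4)·(x^4 + 3x^3 + 5x^2 + 3x + 5) + (5x^3 + x^2 + 5x). Hence a·b ≡ 5x^3 + x^2 + 5x (mod f). (F_7[x]/(f) is a field with 7^4 = 2401 elements since f is irreducible of degree 4.)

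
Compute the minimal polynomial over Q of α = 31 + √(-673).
m_α(x) = x^2 - 62x + 1634

From α - 31 = √(-673), squaring gives (α - 31)^2 = -673, i.e. α^2 - 62α + 961 = -673, so α^2 - 62α + 1634 = 0. The discriminant of x^2 - 62x + 1634 is (-62)^2 - 4·(1634) = 3844 - 6536 = -2692, and 4·(-673) is not a perfect square in Q since -673 is squarefree and ≠ 1. Hence x^2 - 62x + 1634 is irreducible over Q and is the minimal polynomial of α.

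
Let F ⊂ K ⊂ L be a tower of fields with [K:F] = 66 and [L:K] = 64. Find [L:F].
[L:F] = 4224

The tower law says that for any tower of field extensions F ⊂ K ⊂ L with finite degrees, [L:F] = [L:K] · [K:F]. Here this gives [L:F] = 64 · 66 = 4224.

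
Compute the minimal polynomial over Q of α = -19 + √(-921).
m_α(x) = x^2 + 38x + 1282

From α + 19 = √(-921), squaring gives (α + 19)^2 = -921, i.e. α^2 + 38α + 361 = -921, so α^2 + 38α + 1282 = 0. The discriminant of x^2 + 38x + 1282 is (38)^2 - 4·(1282) = 1444 - 5128 = -3684, and 4·(-921) is not a perfect square in Q since -921 is squarefree and ≠ 1. Hence x^2 + 38x + 1282 is irreducible over Q and is the minimal polynomial of α.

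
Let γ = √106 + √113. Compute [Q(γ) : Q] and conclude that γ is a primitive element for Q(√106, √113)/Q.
[Q(γ) : Q] = 4 (equivalently, Q(γ) = Q(√106, √113))

Obviously Q(γ) ⊆ Q(√106, √113), and [Q(√106, √113):Q] = 4 (since 106, 113 are distinct squarefree integers > 1 with 11978 not a perfect square). To show equality we compute the minimal polynomial of γ. From γ = √106 + √113: γ^2 = 106 + 2√(11978) + 113 = 219 + 2√(11978), so γ^2 - 219 = 2√(11978); squaring, (γ^2 - 219)^2 = 4·11978, i.e. γ^4 - 438γ^2 + 47961 - 47912 = 0, i.e. γ^4 - 438γ^2 + 49 = 0. So γ is a root of x^4 - 438x^2 + 49. This polynomial is irreducible over Q: it has no rational root (each ±√106 ± √113 is irrational), and any factorization into two quadratics over Q would force √(11978) ∈ Q (pairing opposite roots) or √106, √113 ∈ Q (other pairings), all impossible. Hence [Q(γ):Q] = 4 = [Q(√106, √113):Q], so Q(γ) = Q(√106, √113).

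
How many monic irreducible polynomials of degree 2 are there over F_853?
There are 363378 monic irreducible polynomials of degree 2 over F_853

Each element of F_{853^2} that lies in no proper subfield is a root of exactly one monic irreducible of degree 2 over F_853, and each such polynomial has 2 distinct roots in F_{853^2}. By Möbius inversion the count is N_853(2) = (1/2) Σ_{d|2} μ(2/d) · 853^d = (1/2)(μ(2)·853^1 + μ(1)·853^2) = 726756/2 = 363378.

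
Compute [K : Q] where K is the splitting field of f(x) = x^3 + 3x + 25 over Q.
[K : Q] = 6

By the rational root test, any rational root of the monic integer polynomial f(x) = x^3 + 3x + 25 must be an integer dividing the constant term 25, i.e. one of ±{1, 5, 25}. Evaluating: f(1) = 29, f(-1) = 21, f(5) = 165, f(-5) = -115, f(25) = 15725, f(-25) = -15675; none is 0, so f has no rational root and is therefore irreducible over Q (a cubic with no linear factor over a field is irreducible). For an irreducible cubic, the Galois group is A_3 or S_3 according as the discriminant disc(f) = -4a^3 - 27b^2 = -4·(3)^3 - 27·(25)^2 = -16983 is or is not a square in Q. Here disc(f) = -16983 is not a perfect square in Q, so the Galois group of f over Q is not contained in A_3 and must be all of S_3. The splitting field has degree |S_3| = 6 over Q, so [K : Q] = 6.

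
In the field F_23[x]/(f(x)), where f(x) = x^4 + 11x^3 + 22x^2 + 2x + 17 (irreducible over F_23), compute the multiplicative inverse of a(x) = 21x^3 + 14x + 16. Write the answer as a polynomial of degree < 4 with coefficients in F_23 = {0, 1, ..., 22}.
a(x)^(-1) ≡ 9x^3 + 18x^2 + 2x + 4 (mod f(x))

Since f is irreducible over F_23, F_23[x]/(f) is a field and a(x) ≠ 0 has an inverse. Apply the extended Euclidean algorithm to f(x) and a(x) in F_23[x]: f(x) = (11x + 6)·a(x) + (6x^2 + 18x + 13);  a(x) = (15x + 1)·(6x^2 + 18x + 13) + (8x + 3);  (6x^2 + 18x + 13) = (18x + 7)·(8x + 3) + (15). The last nonzero remainder is the constant 15 = gcd(f, a) in F_23. Back-substituting through the division chain expresses 15 = s(x)·a(x) + t(x)·f(x) with s(x) ≡ 20x^3 + 17x^2 + 7x + 14 (mod f), so (20x^3 + 17x^2 + 7x + 14)·a(x) ≡ 15 (mod f). Multiplying by 15^(-1) ≡ 20 in F_23 gives a(x)^(-1) ≡ 20·(20x^3 + 17x^2 + 7x + 14) ≡ 9x^3 + 18x^2 + 2x + 4 (mod f). Check: (21x^3 + 14x + 16)·(9x^3 + 18x^2 + 2x + 4) = 5x^6 + 10x^5 + 7x^4 + 20x^3 + 17x^2 + 19x + 18 ≡ 1 (mod x^4 + 11x^3 + 22x^2 + 2x + 17).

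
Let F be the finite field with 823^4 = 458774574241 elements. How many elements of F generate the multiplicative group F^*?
There are φ(458774574240) = 120266022912 primitive elements

F_q^* is cyclic of order q - 1 = 458774574240. A cyclic group of order m has exactly φ(m) generators. Here m = 458774574240 = 2^5 · 3 · 5 · 103 · 137 · 67733, so the number of primitive elements is φ(458774574240) = 120266022912.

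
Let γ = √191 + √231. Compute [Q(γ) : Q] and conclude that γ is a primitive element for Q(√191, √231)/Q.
[Q(γ) : Q] = 4 (equivalently, Q(γ) = Q(√191, √231))

Obviously Q(γ) ⊆ Q(√191, √231), and [Q(√191, √231):Q] = 4 (since 191, 231 are distinct squarefree integers > 1 with 44121 not a perfect square). To show equality we compute the minimal polynomial of γ. From γ = √191 + √231: γ^2 = 191 + 2√(44121) + 231 = 422 + 2√(44121), so γ^2 - 422 = 2√(44121); squaring, (γ^2 - 422)^2 = 4·44121, i.e. γ^4 - 844γ^2 + 178084 - 176484 = 0, i.e. γ^4 - 844γ^2 + 1600 = 0. So γ is a root of x^4 - 844x^2 + 1600. This polynomial is irreducible over Q: it has no rational root (each ±√191 ± √231 is irrational), and any factorization into two quadratics over Q would force √(44121) ∈ Q (pairing opposite roots) or √191, √231 ∈ Q (other pairings), all impossible. Hence [Q(γ):Q] = 4 = [Q(√191, √231):Q], so Q(γ) = Q(√191, √231).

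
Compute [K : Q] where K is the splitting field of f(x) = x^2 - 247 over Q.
[K : Q] = 2

f(x) = x^2 - 247 factors as (x - √247)(x + √247). The splitting field is K = Q(√247). Since 247 is squarefree and > 1, it is not a perfect square, so x^2 - 247 is irreducible over Q and [Q(√247) : Q] = 2. Hence [K : Q] = 2.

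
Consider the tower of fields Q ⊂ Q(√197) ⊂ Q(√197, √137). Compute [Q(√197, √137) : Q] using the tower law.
[Q(√197, √137) : Q] = 4

[Q(√197):Q] = 2 (min poly x^2 - 197, irreducible since 197 is squarefree > 1). For the top step, suppose √137 ∈ Q(√197), say √137 = c + d√197 with c, d ∈ Q. Squaring: 137 = c^2 + 197d^2 + 2cd√197. Since √197 ∉ Q this forces 2cd = 0. If d = 0 then √137 = c ∈ Q, contradicting 137 squarefree > 1. If c = 0 then 137 = 197d^2, so 197·137 = (197d)^2 is a perfect square in Q — but 197·137 = 26989 is not a perfect square (since 197 and 137 are distinct squarefree integers). Contradiction. Hence √137 ∉ Q(√197), so x^2 - 137 stays irreducible over Q(√197) and [Q(√197, √137) : Q(√197)] = 2. By the tower law, [Q(√197, √137) : Q] = 2 · 2 = 4.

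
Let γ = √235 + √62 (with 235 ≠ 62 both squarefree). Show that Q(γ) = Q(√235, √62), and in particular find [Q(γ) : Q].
[Q(γ) : Q] = 4 (equivalently, Q(γ) = Q(√235, √62))

Obviously Q(γ) ⊆ Q(√235, √62), and [Q(√235, √62):Q] = 4 (since 235, 62 are distinct squarefree integers > 1 with 14570 not a perfect square). To show equality we compute the minimal polynomial of γ. From γ = √235 + √62: γ^2 = 235 + 2√(14570) + 62 = 297 + 2√(14570), so γ^2 - 297 = 2√(14570); squaring, (γ^2 - 297)^2 = 4·14570, i.e. γ^4 - 594γ^2 + 88209 - 58280 = 0, i.e. γ^4 - 594γ^2 + 29929 = 0. So γ is a root of x^4 - 594x^2 + 29929. This polynomial is irreducible over Q: it has no rational root (each ±√235 ± √62 is irrational), and any factorization into two quadratics over Q would force √(14570) ∈ Q (pairing opposite roots) or √235, √62 ∈ Q (other pairings), all impossible. Hence [Q(γ):Q] = 4 = [Q(√235, √62):Q], so Q(γ) = Q(√235, √62).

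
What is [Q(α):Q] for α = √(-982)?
[Q(α):Q] = 2

[Q(α):Q] equals the degree of the minimal polynomial of α. Here α^2 = -982 and x^2 + 982 is irreducible (d = -982 is squarefree, ≠ 1, hence not a square), so deg(m_α) = 2. Thus [Q(α):Q] = 2.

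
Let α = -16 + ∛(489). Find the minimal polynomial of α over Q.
m_α(x) = x^3 + 48x^2 + 768x + 3607

Set β = α + 16 = ∛(489), so β^3 = 489. Then (α + 16)^3 - 489 = 0, i.e. α is a root of g(x) = (x + 16)^3 - 489 = x^3 + 48x^2 + 768x + 3607. Since g(x) = h(x + 16) where h(x) = x^3 - 489, and h is irreducible over Q (because 489 is not a perfect cube, so h has no rational root, and a monic cubic with no rational root is irreducible), g is also irreducible (irreducibility is preserved under the substitution x → x + 16). Hence m_α(x) = x^3 + 48x^2 + 768x + 3607.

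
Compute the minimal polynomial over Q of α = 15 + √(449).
m_α(x) = x^2 - 30x - 224

From α - 15 = √(449), squaring gives (α - 15)^2 = 449, i.e. α^2 - 30α + 225 = 449, so α^2 - 30α - 224 = 0. The discriminant of x^2 - 30x - 224 is (-30)^2 - 4·(-224) = 900 + 896 = 1796, and 4·(449) is not a perfect square in Q since 449 is squarefree and ≠ 1. Hence x^2 - 30x - 224 is irreducible over Q and is the minimal polynomial of α.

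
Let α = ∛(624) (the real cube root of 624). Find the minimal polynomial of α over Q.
m_α(x) = x^3 - 624

α satisfies α^3 = 624, so x^3 - 624 annihilates α. By the rational root test, a rational root p/q (in lowest terms) of x^3 - 624 would satisfy p^3 = 624 q^3, forcing q = 1 and p^3 = 624; but 624 is not a perfect cube, contradiction. A monic cubic over Q with no rational root is irreducible (any nontrivial factorization would include a linear factor). Hence x^3 - 624 is the minimal polynomial of α, and in particular [Q(α):Q] = 3.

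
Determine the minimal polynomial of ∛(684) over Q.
m_α(x) = x^3 - 684

α satisfies α^3 = 684, so x^3 - 684 annihilates α. By the rational root test, a rational root p/q (in lowest terms) of x^3 - 684 would satisfy p^3 = 684 q^3, forcing q = 1 and p^3 = 684; but 684 is not a perfect cube, contradiction. A monic cubic over Q with no rational root is irreducible (any nontrivial factorization would include a linear factor). Hence x^3 - 684 is the minimal polynomial of α, and in particular [Q(α):Q] = 3.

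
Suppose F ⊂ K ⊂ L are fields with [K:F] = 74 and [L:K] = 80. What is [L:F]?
[L:F] = 5920

The tower law says that for any tower of field extensions F ⊂ K ⊂ L with finite degrees, [L:F] = [L:K] · [K:F]. Here this gives [L:F] = 80 · 74 = 5920.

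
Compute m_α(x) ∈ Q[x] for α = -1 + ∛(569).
m_α(x) = x^3 + 3x^2 + 3x - 568

Set β = α + 1 = ∛(569), so β^3 = 569. Then (α + 1)^3 - 569 = 0, i.e. α is a root of g(x) = (x + 1)^3 - 569 = x^3 + 3x^2 + 3x - 568. Since g(x) = h(x + 1) where h(x) = x^3 - 569, and h is irreducible over Q (because 569 is not a perfect cube, so h has no rational root, and a monic cubic with no rational root is irreducible), g is also irreducible (irreducibility is preserved under the substitution x → x + 1). Hence m_α(x) = x^3 + 3x^2 + 3x - 568.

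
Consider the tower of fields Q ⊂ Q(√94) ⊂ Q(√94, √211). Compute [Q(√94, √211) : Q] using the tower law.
[Q(√94, √211) : Q] = 4

[Q(√94):Q] = 2 (min poly x^2 - 94, irreducible since 94 is squarefree > 1). For the top step, suppose √211 ∈ Q(√94), say √211 = c + d√94 with c, d ∈ Q. Squaring: 211 = c^2 + 94d^2 + 2cd√94. Since √94 ∉ Q this forces 2cd = 0. If d = 0 then √211 = c ∈ Q, contradicting 211 squarefree > 1. If c = 0 then 211 = 94d^2, so 94·211 = (94d)^2 is a perfect square in Q — but 94·211 = 19834 is not a perfect square (since 94 and 211 are distinct squarefree integers). Contradiction. Hence √211 ∉ Q(√94), so x^2 - 211 stays irreducible over Q(√94) and [Q(√94, √211) : Q(√94)] = 2. By the tower law, [Q(√94, √211) : Q] = 2 · 2 = 4.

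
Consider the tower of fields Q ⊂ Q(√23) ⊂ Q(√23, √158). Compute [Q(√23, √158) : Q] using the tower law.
[Q(√23, √158) : Q] = 4

[Q(√23):Q] = 2 (min poly x^2 - 23, irreducible since 23 is squarefree > 1). For the top step, suppose √158 ∈ Q(√23), say √158 = c + d√23 with c, d ∈ Q. Squaring: 158 = c^2 + 23d^2 + 2cd√23. Since √23 ∉ Q this forces 2cd = 0. If d = 0 then √158 = c ∈ Q, contradicting 158 squarefree > 1. If c = 0 then 158 = 23d^2, so 23·158 = (23d)^2 is a perfect square in Q — but 23·158 = 3634 is not a perfect square (since 23 and 158 are distinct squarefree integers). Contradiction. Hence √158 ∉ Q(√23), so x^2 - 158 stays irreducible over Q(√23) and [Q(√23, √158) : Q(√23)] = 2. By the tower law, [Q(√23, √158) : Q] = 2 · 2 = 4.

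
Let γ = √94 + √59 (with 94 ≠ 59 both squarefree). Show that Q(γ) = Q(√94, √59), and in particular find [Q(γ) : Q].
[Q(γ) : Q] = 4 (equivalently, Q(γ) = Q(√94, √59))

Obviously Q(γ) ⊆ Q(√94, √59), and [Q(√94, √59):Q] = 4 (since 94, 59 are distinct squarefree integers > 1 with 5546 not a perfect square). To show equality we compute the minimal polynomial of γ. From γ = √94 + √59: γ^2 = 94 + 2√(5546) + 59 = 153 + 2√(5546), so γ^2 - 153 = 2√(5546); squaring, (γ^2 - 153)^2 = 4·5546, i.e. γ^4 - 306γ^2 + 23409 - 22184 = 0, i.e. γ^4 - 306γ^2 + 1225 = 0. So γ is a root of x^4 - 306x^2 + 1225. This polynomial is irreducible over Q: it has no rational root (each ±√94 ± √59 is irrational), and any factorization into two quadratics over Q would force √(5546) ∈ Q (pairing opposite roots) or √94, √59 ∈ Q (other pairings), all impossible. Hence [Q(γ):Q] = 4 = [Q(√94, √59):Q], so Q(γ) = Q(√94, √59).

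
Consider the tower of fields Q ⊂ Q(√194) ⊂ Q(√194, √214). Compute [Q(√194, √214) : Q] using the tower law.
[Q(√194, √214) : Q] = 4

[Q(√194):Q] = 2 (min poly x^2 - 194, irreducible since 194 is squarefree > 1). For the top step, suppose √214 ∈ Q(√194), say √214 = c + d√194 with c, d ∈ Q. Squaring: 214 = c^2 + 194d^2 + 2cd√194. Since √194 ∉ Q this forces 2cd = 0. If d = 0 then √214 = c ∈ Q, contradicting 214 squarefree > 1. If c = 0 then 214 = 194d^2, so 194·214 = (194d)^2 is a perfect square in Q — but 194·214 = 41516 is not a perfect square (since 194 and 214 are distinct squarefree integers). Contradiction. Hence √214 ∉ Q(√194), so x^2 - 214 stays irreducible over Q(√194) and [Q(√194, √214) : Q(√194)] = 2. By the tower law, [Q(√194, √214) : Q] = 2 · 2 = 4.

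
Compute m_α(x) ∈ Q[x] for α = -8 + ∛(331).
m_α(x) = x^3 + 24x^2 + 192x + 181

Set β = α + 8 = ∛(331), so β^3 = 331. Then (α + 8)^3 - 331 = 0, i.e. α is a root of g(x) = (x + 8)^3 - 331 = x^3 + 24x^2 + 192x + 181. Since g(x) = h(x + 8) where h(x) = x^3 - 331, and h is irreducible over Q (because 331 is not a perfect cube, so h has no rational root, and a monic cubic with no rational root is irreducible), g is also irreducible (irreducibility is preserved under the substitution x → x + 8). Hence m_α(x) = x^3 + 24x^2 + 192x + 181.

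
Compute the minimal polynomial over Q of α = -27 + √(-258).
m_α(x) = x^2 + 54x + 987

From α + 27 = √(-258), squaring gives (α + 27)^2 = -258, i.e. α^2 + 54α + 729 = -258, so α^2 + 54α + 987 = 0. The discriminant of x^2 + 54x + 987 is (54)^2 - 4·(987) = 2916 - 3948 = -1032, and 4·(-258) is not a perfect square in Q since -258 is squarefree and ≠ 1. Hence x^2 + 54x + 987 is irreducible over Q and is the minimal polynomial of α.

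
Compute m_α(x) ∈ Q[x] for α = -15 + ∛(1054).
m_α(x) = x^3 + 45x^2 + 675x + 2321

Set β = α + 15 = ∛(1054), so β^3 = 1054. Then (α + 15)^3 - 1054 = 0, i.e. α is a root of g(x) = (x + 15)^3 - 1054 = x^3 + 45x^2 + 675x + 2321. Since g(x) = h(x + 15) where h(x) = x^3 - 1054, and h is irreducible over Q (because 1054 is not a perfect cube, so h has no rational root, and a monic cubic with no rational root is irreducible), g is also irreducible (irreducibility is preserved under the substitution x → x + 15). Hence m_α(x) = x^3 + 45x^2 + 675x + 2321.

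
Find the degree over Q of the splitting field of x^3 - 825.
[K : Q] = 6

The roots of x^3 - 825 are ∛825, ω∛825, ω^2∛825 where ω = e^(2πi/3) is a primitive cube root of unity, so K = Q(∛825, ω). Now [Q(∛825):Q] = 3 (since 825 is not a perfect cube, x^3 - 825 is irreducible) and [Q(ω):Q] = 2. Both 2 and 3 divide [K:Q], and [K:Q] ≤ 3·2 = 6, so [K:Q] = 6. (Equivalently: Q(∛825) ⊂ R but ω ∉ R, so [K : Q(∛825)] = 2.)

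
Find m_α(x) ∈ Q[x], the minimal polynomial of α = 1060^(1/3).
m_α(x) = x^3 - 1060

α satisfies α^3 = 1060, so x^3 - 1060 annihilates α. By the rational root test, a rational root p/q (in lowest terms) of x^3 - 1060 would satisfy p^3 = 1060 q^3, forcing q = 1 and p^3 = 1060; but 1060 is not a perfect cube, contradiction. A monic cubic over Q with no rational root is irreducible (any nontrivial factorization would include a linear factor). Hence x^3 - 1060 is the minimal polynomial of α, and in particular [Q(α):Q] = 3.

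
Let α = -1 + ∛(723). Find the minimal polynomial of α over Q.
m_α(x) = x^3 + 3x^2 + 3x - 722

Set β = α + 1 = ∛(723), so β^3 = 723. Then (α + 1)^3 - 723 = 0, i.e. α is a root of g(x) = (x + 1)^3 - 723 = x^3 + 3x^2 + 3x - 722. Since g(x) = h(x + 1) where h(x) = x^3 - 723, and h is irreducible over Q (because 723 is not a perfect cube, so h has no rational root, and a monic cubic with no rational root is irreducible), g is also irreducible (irreducibility is preserved under the substitution x → x + 1). Hence m_α(x) = x^3 + 3x^2 + 3x - 722.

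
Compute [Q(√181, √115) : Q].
[Q(√181, √115) : Q] = 4

[Q(√181):Q] = 2 (min poly x^2 - 181, irreducible since 181 is squarefree > 1). For the top step, suppose √115 ∈ Q(√181), say √115 = c + d√181 with c, d ∈ Q. Squaring: 115 = c^2 + 181d^2 + 2cd√181. Since √181 ∉ Q this forces 2cd = 0. If d = 0 then √115 = c ∈ Q, contradicting 115 squarefree > 1. If c = 0 then 115 = 181d^2, so 181·115 = (181d)^2 is a perfect square in Q — but 181·115 = 20815 is not a perfect square (since 181 and 115 are distinct squarefree integers). Contradiction. Hence √115 ∉ Q(√181), so x^2 - 115 stays irreducible over Q(√181) and [Q(√181, √115) : Q(√181)] = 2. By the tower law, [Q(√181, √115) : Q] = 2 · 2 = 4.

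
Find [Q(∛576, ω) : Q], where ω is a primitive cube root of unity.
[Q(∛576, ω) : Q] = 6

[Q(∛576):Q] = 3 (min poly x^3 - 576, irreducible since 576 is not a perfect cube). [Q(ω):Q] = 2 (min poly x^2 + x + 1). Since Q(∛576) ⊂ R and ω ∉ R, we have ω ∉ Q(∛576), so x^2 + x + 1 remains irreducible over Q(∛576) and [Q(∛576, ω) : Q(∛576)] = 2. By the tower law, [Q(∛576, ω) : Q] = 3 · 2 = 6. (In fact Q(∛576, ω) is the splitting field of x^3 - 576 over Q.)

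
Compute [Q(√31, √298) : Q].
[Q(√31, √298) : Q] = 4

[Q(√31):Q] = 2 (min poly x^2 - 31, irreducible since 31 is squarefree > 1). For the top step, suppose √298 ∈ Q(√31), say √298 = c + d√31 with c, d ∈ Q. Squaring: 298 = c^2 + 31d^2 + 2cd√31. Since √31 ∉ Q this forces 2cd = 0. If d = 0 then √298 = c ∈ Q, contradicting 298 squarefree > 1. If c = 0 then 298 = 31d^2, so 31·298 = (31d)^2 is a perfect square in Q — but 31·298 = 9238 is not a perfect square (since 31 and 298 are distinct squarefree integers). Contradiction. Hence √298 ∉ Q(√31), so x^2 - 298 stays irreducible over Q(√31) and [Q(√31, √298) : Q(√31)] = 2. By the tower law, [Q(√31, √298) : Q] = 2 · 2 = 4.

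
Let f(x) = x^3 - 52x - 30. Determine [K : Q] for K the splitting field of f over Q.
[K : Q] = 6

By the rational root test, any rational root of the monic integer polynomial f(x) = x^3 - 52x - 30 must be an integer dividing the constant term -30, i.e. one of ±{1, 2, 3, 5, 6, 10, 15, 30}. Evaluating: f(1) = -81, f(-1) = 21, f(2) = -126, f(-2) = 66, f(3) = -159, f(-3) = 99, f(5) = -165, f(-5) = 105, f(6) = -126, f(-6) = 66, f(10) = 450, f(-10) = -510, f(15) = 2565, f(-15) = -2625, f(30) = 25410, f(-30) = -25470; none is 0, so f has no rational root and is therefore irreducible over Q (a cubic with no linear factor over a field is irreducible). For an irreducible cubic, the Galois group is A_3 or S_3 according as the discriminant disc(f) = -4a^3 - 27b^2 = -4·(-52)^3 - 27·(-30)^2 = 538132 is or is not a square in Q. Here disc(f) = 538132 is not a perfect square in Q, so the Galois group of f over Q is not contained in A_3 and must be all of S_3. The splitting field has degree |S_3| = 6 over Q, so [K : Q] = 6.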